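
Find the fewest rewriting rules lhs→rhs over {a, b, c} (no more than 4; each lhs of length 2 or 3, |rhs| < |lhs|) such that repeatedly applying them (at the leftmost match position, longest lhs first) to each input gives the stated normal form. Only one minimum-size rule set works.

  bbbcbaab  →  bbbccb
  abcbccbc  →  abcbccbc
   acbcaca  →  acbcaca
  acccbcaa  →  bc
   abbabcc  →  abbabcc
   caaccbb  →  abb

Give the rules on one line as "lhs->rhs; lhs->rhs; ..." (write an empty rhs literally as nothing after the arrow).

aa->; baa->c; ccc->a

  | bbbcbaab => bbbccb
  | abcbccbc
  | acbcaca
  | acccbcaa => aabcaa => bcaa => bc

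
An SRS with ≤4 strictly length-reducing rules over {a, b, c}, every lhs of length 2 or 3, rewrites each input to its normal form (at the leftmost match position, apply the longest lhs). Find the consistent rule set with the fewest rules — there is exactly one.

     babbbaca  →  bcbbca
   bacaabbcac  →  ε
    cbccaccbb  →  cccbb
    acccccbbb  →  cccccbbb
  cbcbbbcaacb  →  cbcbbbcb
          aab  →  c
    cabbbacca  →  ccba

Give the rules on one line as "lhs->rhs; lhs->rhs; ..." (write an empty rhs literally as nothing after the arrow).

  | babbbaca => bcbbaca => bcbbca
  | bacaabbcac => bcaabbcac => bcacbcac => bccbcac => bcac => bcc => ε
  | cbccaccbb => caccbb => cccbb
  | acccccbbb => cccccbbb

aac->; ab->c; ac->c; bcc->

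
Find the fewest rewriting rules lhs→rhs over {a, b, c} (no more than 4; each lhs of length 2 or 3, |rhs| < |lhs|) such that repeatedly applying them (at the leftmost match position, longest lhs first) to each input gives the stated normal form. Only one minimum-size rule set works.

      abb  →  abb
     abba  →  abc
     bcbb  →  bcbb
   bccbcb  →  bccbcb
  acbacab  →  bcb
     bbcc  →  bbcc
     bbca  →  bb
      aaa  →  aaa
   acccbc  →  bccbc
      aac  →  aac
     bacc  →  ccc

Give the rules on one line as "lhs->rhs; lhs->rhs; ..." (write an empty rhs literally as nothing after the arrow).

  | abb
  | abba => abc
  | bcbb
  | bccbcb

acc->bc; ba->c; ca->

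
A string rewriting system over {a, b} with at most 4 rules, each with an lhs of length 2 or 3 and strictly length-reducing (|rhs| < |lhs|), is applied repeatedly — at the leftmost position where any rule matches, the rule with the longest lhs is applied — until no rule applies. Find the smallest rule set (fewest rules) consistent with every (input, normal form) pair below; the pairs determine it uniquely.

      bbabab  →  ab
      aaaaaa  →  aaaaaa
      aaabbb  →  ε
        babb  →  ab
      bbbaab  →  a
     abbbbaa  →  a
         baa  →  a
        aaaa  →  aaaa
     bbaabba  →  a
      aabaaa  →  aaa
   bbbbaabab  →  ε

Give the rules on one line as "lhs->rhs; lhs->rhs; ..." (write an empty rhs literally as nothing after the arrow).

  | bbabab => baab => ab
  | aaaaaa
  | aaabbb => ababb => aab => ba => ε
  | babb => ab

aab->ba; ba->; bab->a; bbb->bb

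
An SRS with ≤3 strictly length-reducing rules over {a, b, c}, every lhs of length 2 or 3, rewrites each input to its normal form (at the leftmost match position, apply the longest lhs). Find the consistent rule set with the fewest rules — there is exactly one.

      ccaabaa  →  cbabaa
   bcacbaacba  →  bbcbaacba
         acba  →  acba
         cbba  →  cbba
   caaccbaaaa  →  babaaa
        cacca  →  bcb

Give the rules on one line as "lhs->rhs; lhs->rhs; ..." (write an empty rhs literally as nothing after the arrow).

  | ccaabaa => cbabaa
  | bcacbaacba => bbcbaacba
  | acba
  | cbba

ca->b; ccb->c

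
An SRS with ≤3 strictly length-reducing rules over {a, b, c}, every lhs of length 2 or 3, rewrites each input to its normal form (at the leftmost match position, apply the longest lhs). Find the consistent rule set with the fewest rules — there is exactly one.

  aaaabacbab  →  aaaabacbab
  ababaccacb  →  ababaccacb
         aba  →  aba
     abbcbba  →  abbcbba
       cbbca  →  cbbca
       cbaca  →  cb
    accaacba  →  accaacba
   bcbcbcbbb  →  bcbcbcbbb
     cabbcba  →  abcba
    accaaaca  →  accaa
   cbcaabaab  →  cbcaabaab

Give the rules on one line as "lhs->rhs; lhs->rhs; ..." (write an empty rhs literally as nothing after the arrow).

aca->; cab->a

  | aaaabacbab
  | ababaccacb
  | aba
  | abbcbba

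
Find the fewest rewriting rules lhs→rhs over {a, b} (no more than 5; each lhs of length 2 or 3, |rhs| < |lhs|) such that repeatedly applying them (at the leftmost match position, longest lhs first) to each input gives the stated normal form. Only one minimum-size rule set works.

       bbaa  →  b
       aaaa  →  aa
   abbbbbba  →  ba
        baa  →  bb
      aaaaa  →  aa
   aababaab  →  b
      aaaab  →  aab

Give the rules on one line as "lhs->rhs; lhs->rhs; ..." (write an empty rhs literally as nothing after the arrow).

  | bbaa => bbb => b
  | aaaa => aaa => aa
  | abbbbbba => bbbbba => bbba => ba
  | baa => bb

aaa->aa; abb->b; baa->bb; bbb->b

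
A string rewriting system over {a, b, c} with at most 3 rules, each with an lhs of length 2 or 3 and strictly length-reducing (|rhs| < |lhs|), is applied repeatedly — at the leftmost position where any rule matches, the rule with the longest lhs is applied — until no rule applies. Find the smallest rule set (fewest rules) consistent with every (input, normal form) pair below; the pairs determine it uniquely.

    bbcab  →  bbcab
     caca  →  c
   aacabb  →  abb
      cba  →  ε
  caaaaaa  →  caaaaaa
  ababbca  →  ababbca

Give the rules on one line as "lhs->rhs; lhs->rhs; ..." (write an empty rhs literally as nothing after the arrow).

  | bbcab
  | caca => c
  | aacabb => abb
  | cba => ε

aca->; cba->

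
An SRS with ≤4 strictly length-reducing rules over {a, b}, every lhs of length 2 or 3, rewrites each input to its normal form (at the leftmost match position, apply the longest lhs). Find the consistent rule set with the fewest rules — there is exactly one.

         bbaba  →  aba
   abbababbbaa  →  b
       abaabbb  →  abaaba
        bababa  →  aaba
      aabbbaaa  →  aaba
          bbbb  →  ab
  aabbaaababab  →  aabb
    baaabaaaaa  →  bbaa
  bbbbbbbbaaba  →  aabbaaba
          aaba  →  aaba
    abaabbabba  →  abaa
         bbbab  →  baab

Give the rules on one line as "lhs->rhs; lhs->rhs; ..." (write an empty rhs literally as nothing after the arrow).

  | bbaba => baba => aba
  | abbababbbaa => abababbbaa => aababbbaa => aaabbbaa => bbbaa => baaa => b
  | abaabbb => abaaba
  | bababa => ababa => aaba

aaa->; bab->ab; bbb->ba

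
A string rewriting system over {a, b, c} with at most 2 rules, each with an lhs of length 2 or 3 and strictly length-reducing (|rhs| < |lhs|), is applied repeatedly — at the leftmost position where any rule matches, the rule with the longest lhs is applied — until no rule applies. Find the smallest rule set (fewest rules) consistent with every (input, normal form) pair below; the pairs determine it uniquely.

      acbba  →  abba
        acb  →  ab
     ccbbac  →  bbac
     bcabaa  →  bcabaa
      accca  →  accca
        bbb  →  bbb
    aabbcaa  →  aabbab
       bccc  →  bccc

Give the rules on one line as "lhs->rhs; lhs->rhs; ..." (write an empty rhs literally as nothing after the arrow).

  | acbba => abba
  | acb => ab
  | ccbbac => cbbac => bbac
  | bcabaa

caa->ab; cb->b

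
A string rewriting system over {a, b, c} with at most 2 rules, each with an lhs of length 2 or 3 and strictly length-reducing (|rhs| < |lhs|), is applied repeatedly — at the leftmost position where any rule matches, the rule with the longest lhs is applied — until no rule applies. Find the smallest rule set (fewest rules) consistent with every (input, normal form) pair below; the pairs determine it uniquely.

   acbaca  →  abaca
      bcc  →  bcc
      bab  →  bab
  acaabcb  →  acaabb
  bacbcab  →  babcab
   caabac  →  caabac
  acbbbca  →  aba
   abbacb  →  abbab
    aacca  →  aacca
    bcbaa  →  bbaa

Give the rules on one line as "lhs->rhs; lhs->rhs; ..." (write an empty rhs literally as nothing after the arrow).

  | acbaca => abaca
  | bcc
  | bab
  | acaabcb => acaabb

bbc->; cb->b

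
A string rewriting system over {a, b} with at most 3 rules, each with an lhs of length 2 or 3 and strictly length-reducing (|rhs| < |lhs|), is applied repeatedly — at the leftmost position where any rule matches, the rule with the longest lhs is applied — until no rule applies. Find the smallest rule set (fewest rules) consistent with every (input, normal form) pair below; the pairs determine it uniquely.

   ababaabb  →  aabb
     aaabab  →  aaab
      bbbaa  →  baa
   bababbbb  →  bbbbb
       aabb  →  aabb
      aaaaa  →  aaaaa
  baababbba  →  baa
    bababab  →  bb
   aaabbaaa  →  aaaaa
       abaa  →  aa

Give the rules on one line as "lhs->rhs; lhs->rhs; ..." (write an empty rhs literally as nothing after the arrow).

  | ababaabb => abaabb => aabb
  | aaabab => aaab
  | bbbaa => bbaa => baa
  | bababbbb => bbabbbb => babbbb => bbbbb

aba->a; bab->bb; bba->ba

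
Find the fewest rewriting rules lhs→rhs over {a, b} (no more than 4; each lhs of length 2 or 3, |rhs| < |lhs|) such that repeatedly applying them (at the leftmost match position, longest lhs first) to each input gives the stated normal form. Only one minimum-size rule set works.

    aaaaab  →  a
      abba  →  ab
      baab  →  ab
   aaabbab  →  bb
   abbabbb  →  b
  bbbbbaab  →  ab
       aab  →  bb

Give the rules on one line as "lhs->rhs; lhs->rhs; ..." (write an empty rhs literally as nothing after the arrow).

aab->bb; ba->; bab->ab; bbb->

  | aaaaab => aaabb => abbb => a
  | abba => ab
  | baab => ab
  | aaabbab => abbbab => aab => bb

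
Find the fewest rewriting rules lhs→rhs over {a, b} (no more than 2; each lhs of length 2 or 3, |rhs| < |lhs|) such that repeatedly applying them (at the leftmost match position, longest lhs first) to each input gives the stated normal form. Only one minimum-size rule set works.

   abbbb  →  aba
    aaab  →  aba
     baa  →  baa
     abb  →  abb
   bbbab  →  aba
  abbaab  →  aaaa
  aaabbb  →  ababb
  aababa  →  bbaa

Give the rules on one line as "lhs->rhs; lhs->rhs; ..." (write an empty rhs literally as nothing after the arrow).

aab->ba; bbb->aa

  | abbbb => aaab => aba
  | aaab => aba
  | baa
  | abb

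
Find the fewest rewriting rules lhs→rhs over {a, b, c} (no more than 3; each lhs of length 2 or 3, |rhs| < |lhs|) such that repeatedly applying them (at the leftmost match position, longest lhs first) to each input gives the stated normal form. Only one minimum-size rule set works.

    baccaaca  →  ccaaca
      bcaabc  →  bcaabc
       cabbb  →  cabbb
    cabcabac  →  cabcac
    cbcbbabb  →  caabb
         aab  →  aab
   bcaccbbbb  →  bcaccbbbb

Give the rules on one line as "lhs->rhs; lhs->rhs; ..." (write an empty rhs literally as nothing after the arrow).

  | baccaaca => ccaaca
  | bcaabc
  | cabbb
  | cabcabac => cabcac

ba->; bcb->aa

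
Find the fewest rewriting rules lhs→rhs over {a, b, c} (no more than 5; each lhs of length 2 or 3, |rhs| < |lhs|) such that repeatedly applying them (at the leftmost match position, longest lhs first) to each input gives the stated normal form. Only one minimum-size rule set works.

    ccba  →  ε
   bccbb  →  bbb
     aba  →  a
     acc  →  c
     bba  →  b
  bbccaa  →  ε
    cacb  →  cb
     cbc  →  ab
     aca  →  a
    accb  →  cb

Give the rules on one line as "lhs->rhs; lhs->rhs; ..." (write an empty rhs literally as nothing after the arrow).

ac->; ba->; cbc->ab; cc->

  | ccba => ba => ε
  | bccbb => bbb
  | aba => a
  | acc => c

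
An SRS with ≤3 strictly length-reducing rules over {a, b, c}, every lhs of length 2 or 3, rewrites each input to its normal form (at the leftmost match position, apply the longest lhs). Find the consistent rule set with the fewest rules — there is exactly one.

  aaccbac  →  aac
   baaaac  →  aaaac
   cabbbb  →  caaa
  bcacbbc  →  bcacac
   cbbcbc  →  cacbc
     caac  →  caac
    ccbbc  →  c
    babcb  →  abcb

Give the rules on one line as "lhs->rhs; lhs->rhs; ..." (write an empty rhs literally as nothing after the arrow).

  | aaccbac => aaccac => aac
  | baaaac => aaaac
  | cabbbb => caabb => caaa
  | bcacbbc => bcacac

ba->a; bb->a; cca->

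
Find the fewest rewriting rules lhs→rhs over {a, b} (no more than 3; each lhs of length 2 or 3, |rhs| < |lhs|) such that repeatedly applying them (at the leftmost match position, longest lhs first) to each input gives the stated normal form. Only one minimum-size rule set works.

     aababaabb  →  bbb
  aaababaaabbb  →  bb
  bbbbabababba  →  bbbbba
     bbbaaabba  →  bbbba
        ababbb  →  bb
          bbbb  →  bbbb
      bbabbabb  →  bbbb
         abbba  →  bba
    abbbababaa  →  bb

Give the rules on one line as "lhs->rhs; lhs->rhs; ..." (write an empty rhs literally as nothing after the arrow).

  | aababaabb => babaabb => baabb => bbb
  | aaababaaabbb => ababaaabbb => abaaabbb => aaabbb => abbb => bb
  | bbbbabababba => bbbbababba => bbbbabba => bbbbba
  | bbbaaabba => bbbabba => bbbba

aa->; ab->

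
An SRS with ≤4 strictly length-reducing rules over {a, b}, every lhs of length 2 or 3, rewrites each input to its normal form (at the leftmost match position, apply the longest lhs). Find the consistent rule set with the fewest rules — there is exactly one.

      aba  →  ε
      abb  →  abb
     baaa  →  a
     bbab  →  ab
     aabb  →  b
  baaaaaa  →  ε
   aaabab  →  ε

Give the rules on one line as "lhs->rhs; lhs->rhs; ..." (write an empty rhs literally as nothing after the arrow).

  | aba => aa => ε
  | abb
  | baaa => aaa => a
  | bbab => bab => ab

aa->; aab->; ba->a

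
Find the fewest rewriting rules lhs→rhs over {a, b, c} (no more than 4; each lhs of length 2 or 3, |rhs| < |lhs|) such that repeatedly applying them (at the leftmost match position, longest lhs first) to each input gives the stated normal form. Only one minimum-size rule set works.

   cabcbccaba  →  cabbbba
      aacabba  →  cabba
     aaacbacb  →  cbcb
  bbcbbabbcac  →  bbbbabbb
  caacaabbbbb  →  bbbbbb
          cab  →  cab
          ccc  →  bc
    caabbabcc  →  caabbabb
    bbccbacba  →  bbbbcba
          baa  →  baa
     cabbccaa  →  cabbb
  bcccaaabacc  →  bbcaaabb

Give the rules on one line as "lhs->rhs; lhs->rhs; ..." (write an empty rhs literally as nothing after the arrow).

  | cabcbccaba => cabcbccba => cabcbbba => cabbbba
  | aacabba => acabba => cabba
  | aaacbacb => aacbacb => acbacb => cbacb => cbcb
  | bbcbbabbcac => bbbbabbcac => bbbbabbcc => bbbbabbb

ac->c; cbb->bb; cc->b; cca->cc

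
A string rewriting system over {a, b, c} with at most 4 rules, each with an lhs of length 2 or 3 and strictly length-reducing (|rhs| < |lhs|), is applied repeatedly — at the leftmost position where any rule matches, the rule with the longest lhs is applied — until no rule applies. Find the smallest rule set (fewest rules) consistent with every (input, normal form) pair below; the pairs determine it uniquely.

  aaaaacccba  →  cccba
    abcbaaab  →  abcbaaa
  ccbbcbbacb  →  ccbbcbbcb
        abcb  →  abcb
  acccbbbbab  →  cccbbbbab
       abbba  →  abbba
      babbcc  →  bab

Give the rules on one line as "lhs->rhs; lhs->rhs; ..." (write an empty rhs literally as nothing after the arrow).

  | aaaaacccba => aaaacccba => aaacccba => aacccba => acccba => cccba
  | abcbaaab => abcbaaa
  | ccbbcbbacb => ccbbcbbcb
  | abcb

aab->aa; ac->c; bcc->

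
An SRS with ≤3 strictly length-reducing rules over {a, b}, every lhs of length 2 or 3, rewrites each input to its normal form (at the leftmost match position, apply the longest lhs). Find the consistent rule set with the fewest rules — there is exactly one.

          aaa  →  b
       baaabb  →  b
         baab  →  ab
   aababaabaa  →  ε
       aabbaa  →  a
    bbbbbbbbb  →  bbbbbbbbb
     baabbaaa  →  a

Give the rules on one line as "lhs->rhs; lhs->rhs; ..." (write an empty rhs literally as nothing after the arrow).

  | aaa => b
  | baaabb => aabb => aaa => b
  | baab => ab
  | aababaabaa => aabaabaa => aaabaa => bbaa => ba => ε

aaa->b; abb->aa; ba->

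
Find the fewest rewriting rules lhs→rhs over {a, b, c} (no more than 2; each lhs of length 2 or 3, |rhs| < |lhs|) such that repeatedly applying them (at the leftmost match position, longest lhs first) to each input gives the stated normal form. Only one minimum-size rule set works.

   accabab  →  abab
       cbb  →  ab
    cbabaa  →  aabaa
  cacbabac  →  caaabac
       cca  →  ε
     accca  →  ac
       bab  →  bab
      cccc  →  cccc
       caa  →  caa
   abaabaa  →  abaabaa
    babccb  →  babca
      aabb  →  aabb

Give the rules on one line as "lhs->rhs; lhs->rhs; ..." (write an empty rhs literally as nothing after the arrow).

  | accabab => abab
  | cbb => ab
  | cbabaa => aabaa
  | cacbabac => caaabac

cb->a; cca->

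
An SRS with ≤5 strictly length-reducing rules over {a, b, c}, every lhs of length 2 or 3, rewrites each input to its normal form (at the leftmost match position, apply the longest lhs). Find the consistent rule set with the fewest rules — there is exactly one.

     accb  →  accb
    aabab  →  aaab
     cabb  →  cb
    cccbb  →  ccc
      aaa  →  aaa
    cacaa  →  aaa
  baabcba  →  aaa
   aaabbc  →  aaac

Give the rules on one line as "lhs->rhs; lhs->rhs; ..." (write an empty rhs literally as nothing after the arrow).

  | accb
  | aabab => aaab
  | cabb => cb
  | cccbb => ccc

ba->a; bb->; ca->a; cab->c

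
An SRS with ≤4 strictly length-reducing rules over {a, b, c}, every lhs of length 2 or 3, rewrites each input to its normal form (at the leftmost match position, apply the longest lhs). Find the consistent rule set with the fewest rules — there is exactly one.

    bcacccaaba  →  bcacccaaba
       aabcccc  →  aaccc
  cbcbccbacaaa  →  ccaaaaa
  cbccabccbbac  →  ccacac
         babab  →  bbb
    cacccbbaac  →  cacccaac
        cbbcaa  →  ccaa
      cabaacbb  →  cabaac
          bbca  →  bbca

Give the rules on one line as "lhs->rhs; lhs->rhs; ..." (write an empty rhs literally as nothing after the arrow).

bab->bb; bac->aa; bcc->c; cbb->c

  | bcacccaaba
  | aabcccc => aaccc
  | cbcbccbacaaa => cbccbacaaa => ccbacaaa => ccaaaaa
  | cbccabccbbac => ccabccbbac => ccacbbac => ccacac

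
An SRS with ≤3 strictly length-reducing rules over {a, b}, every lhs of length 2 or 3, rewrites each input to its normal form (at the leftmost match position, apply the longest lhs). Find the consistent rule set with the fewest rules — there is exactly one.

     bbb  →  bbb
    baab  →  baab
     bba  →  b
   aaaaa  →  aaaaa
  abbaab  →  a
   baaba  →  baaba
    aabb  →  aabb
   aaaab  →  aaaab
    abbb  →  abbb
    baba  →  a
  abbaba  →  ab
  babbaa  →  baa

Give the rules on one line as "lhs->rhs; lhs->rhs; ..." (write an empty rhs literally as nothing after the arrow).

  | bbb
  | baab
  | bba => b
  | aaaaa

bab->; bba->b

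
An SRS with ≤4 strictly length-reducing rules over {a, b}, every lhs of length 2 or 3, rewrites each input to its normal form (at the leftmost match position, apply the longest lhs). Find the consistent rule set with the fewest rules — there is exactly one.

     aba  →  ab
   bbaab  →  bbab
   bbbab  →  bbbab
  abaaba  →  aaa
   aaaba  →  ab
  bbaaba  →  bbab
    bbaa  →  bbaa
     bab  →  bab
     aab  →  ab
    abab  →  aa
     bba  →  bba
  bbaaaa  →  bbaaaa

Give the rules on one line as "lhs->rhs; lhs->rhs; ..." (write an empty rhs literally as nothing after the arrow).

  | aba => ab
  | bbaab => bbab
  | bbbab
  | abaaba => ababa => abba => aaa

aab->ab; aba->ab; abb->aa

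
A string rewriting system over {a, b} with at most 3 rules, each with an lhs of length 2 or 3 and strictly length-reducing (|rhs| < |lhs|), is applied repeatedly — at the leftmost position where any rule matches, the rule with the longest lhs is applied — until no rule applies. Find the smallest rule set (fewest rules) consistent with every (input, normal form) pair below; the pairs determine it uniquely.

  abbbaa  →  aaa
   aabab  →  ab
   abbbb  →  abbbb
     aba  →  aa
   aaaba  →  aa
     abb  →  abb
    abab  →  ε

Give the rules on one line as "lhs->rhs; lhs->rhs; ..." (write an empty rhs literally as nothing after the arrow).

aab->; ba->a

  | abbbaa => abbaa => abaa => aaa
  | aabab => ab
  | abbbb
  | aba => aa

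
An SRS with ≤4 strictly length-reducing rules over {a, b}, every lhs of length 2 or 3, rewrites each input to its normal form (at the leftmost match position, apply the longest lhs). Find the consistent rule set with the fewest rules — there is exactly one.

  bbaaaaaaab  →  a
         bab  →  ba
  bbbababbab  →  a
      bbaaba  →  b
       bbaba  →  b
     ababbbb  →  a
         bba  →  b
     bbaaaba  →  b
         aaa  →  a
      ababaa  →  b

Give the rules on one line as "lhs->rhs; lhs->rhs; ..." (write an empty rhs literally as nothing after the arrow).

  | bbaaaaaaab => baaaaaab => baaaab => baab => bb => a
  | bab => ba
  | bbbababbab => abababbab => aababbab => babbab => babab => baab => bb => a
  | bbaaba => baba => baa => b

aa->; ab->a; bb->a; bba->b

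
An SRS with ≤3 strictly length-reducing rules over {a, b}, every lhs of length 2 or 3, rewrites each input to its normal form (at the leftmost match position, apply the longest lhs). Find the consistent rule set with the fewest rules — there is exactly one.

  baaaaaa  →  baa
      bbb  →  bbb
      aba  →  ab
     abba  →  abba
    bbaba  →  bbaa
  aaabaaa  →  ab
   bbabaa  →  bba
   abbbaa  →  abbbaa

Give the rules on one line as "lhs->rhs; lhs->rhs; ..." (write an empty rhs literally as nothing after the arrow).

aaa->a; aba->ab; bab->ba

  | baaaaaa => baaaa => baa
  | bbb
  | aba => ab
  | abba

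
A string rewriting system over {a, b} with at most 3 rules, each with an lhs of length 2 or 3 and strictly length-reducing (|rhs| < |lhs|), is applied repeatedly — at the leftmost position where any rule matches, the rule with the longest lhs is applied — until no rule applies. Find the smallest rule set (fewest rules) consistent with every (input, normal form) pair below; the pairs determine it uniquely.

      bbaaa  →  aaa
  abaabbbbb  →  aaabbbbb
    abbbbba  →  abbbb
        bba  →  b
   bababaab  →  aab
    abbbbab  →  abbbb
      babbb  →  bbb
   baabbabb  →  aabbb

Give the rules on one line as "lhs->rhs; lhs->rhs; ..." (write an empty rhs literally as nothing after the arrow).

ba->; baa->aa

  | bbaaa => baaa => aaa
  | abaabbbbb => aaabbbbb
  | abbbbba => abbbb
  | bba => b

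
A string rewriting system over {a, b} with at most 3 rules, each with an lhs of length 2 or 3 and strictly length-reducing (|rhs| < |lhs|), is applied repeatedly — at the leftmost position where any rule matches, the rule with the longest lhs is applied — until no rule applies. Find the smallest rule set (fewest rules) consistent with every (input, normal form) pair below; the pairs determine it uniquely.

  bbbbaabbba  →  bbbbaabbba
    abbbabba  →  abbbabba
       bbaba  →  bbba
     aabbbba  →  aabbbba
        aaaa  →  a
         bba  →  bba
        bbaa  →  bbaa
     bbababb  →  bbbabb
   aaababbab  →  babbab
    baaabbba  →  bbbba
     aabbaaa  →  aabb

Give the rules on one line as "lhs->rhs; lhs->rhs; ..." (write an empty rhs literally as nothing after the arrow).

  | bbbbaabbba
  | abbbabba
  | bbaba => bbba
  | aabbbba

aaa->; aba->ba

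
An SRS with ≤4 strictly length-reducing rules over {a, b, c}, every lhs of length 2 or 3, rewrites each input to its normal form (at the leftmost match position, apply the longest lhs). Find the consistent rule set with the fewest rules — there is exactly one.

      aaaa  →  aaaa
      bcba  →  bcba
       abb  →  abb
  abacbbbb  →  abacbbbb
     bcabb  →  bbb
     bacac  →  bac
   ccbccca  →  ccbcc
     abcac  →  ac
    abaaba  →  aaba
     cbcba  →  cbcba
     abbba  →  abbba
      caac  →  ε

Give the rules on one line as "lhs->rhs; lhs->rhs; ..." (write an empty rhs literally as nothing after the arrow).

  | aaaa
  | bcba
  | abb
  | abacbbbb

abc->; baa->a; ca->; caa->ab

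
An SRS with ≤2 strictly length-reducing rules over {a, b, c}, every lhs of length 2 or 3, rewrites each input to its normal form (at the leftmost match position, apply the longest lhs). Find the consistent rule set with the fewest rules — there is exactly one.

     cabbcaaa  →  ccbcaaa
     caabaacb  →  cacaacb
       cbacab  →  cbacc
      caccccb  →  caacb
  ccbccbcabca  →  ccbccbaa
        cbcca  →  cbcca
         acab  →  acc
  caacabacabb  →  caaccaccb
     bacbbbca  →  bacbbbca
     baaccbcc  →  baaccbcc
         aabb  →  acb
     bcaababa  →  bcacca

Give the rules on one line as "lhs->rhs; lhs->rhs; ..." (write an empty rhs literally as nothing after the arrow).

ab->c; ccc->a

  | cabbcaaa => ccbcaaa
  | caabaacb => cacaacb
  | cbacab => cbacc
  | caccccb => caacb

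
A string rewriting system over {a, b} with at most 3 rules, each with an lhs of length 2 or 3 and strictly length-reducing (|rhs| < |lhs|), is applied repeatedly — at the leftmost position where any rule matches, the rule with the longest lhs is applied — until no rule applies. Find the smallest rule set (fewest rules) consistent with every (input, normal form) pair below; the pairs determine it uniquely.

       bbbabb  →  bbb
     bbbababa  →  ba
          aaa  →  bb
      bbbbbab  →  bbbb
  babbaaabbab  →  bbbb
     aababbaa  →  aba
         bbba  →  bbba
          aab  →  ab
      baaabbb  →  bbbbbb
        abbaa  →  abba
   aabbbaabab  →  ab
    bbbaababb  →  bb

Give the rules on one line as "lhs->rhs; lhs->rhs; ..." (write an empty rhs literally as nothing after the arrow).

aa->a; aaa->bb; bab->

  | bbbabb => bbb
  | bbbababa => bbaba => ba
  | aaa => bb
  | bbbbbab => bbbb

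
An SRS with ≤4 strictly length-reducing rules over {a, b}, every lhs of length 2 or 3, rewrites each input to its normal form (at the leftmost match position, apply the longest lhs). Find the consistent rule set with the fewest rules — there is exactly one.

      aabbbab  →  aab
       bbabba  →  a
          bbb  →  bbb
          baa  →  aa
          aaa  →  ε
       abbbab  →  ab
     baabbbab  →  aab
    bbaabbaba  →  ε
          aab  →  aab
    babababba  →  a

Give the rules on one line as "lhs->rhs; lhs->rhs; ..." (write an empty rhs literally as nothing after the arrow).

aaa->; abb->; ba->a

  | aabbbab => abab => aab
  | bbabba => babba => abba => a
  | bbb
  | baa => aa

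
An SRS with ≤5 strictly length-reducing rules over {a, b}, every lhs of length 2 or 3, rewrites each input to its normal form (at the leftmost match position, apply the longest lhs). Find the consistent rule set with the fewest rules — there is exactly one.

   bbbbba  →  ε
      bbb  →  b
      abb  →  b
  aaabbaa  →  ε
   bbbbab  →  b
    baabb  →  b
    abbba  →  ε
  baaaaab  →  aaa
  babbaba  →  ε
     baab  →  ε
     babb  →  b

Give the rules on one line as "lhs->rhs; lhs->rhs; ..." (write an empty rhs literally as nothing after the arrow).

  | bbbbba => bbbba => bbba => bba => ba => ε
  | bbb => bb => b
  | abb => b
  | aaabbaa => aabaa => abba => ba => ε

ab->; aba->bb; ba->; bb->b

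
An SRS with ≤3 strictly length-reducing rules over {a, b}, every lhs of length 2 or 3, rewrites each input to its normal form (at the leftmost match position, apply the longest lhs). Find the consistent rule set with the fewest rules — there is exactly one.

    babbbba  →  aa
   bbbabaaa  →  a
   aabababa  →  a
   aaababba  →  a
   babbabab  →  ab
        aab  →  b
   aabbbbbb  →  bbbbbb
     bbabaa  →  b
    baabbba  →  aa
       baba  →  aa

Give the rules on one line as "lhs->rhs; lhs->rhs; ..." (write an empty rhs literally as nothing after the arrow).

aab->b; ba->a; baa->ab

  | babbbba => abbbba => abbba => abba => aba => aa
  | bbbabaaa => bbabaaa => babaaa => abaaa => aaba => ba => a
  | aabababa => bababa => ababa => aaba => ba => a
  | aaababba => ababba => aabba => bba => ba => a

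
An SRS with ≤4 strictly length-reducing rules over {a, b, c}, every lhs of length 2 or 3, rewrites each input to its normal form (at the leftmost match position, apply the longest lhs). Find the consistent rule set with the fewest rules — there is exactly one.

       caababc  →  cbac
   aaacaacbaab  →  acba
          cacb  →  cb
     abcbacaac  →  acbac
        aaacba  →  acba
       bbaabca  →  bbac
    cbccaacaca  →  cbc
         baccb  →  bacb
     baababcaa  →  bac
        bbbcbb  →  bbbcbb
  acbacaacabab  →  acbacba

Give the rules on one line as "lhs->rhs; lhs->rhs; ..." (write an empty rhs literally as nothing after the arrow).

aa->a; ab->a; ca->c; cc->c

  | caababc => cababc => cbabc => cbac
  | aaacaacbaab => aacaacbaab => acaacbaab => acacbaab => accbaab => acbaab => acbab => acba
  | cacb => ccb => cb
  | abcbacaac => acbacaac => acbacac => acbacc => acbac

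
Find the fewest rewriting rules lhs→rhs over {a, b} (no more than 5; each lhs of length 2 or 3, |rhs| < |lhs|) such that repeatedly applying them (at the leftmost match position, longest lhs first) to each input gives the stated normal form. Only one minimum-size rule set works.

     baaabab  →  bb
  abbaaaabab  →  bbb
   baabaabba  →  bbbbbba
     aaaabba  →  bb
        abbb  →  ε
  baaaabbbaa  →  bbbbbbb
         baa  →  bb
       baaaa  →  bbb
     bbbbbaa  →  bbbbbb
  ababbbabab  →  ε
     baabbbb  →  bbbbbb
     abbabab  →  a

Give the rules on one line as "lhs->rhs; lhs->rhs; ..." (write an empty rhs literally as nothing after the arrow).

  | baaabab => bbabab => bbab => bb
  | abbaaaabab => aaaaabab => baabab => bbbab => bbb
  | baabaabba => bbbaabba => bbbbbba
  | aaaabba => babba => baa => bb

aaa->b; ab->; abb->a; baa->bb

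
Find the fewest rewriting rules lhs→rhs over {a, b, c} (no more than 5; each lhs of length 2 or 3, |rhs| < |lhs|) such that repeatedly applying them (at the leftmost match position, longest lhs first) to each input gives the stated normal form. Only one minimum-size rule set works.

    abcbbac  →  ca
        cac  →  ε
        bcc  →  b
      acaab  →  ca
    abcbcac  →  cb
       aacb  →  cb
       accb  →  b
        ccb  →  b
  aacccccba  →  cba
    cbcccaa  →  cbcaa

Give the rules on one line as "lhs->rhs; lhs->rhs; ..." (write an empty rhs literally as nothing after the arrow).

  | abcbbac => cbbac => cbbc => ca
  | cac => cc => ε
  | bcc => b
  | acaab => caab => ca

ab->; ac->c; bbc->a; cc->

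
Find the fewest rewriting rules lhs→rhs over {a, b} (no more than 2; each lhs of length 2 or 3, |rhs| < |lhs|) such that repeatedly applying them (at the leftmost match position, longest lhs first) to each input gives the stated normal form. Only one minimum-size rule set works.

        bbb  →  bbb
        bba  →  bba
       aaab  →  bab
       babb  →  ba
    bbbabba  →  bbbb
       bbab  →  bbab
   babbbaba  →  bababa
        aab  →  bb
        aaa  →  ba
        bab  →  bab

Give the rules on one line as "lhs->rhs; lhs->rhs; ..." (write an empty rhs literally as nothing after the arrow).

aa->b; abb->a

  | bbb
  | bba
  | aaab => bab
  | babb => ba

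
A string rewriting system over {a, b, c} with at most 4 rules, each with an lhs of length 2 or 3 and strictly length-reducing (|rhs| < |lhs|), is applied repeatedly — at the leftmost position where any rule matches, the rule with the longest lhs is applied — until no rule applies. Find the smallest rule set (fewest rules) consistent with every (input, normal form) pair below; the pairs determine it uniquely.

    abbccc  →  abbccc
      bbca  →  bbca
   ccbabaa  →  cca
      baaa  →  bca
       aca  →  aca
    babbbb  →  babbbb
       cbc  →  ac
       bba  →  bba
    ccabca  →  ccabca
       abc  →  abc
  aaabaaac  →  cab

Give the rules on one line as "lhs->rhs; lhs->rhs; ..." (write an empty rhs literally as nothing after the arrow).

aa->c; cac->; cb->a

  | abbccc
  | bbca
  | ccbabaa => caabaa => ccbaa => caaa => cca
  | baaa => bca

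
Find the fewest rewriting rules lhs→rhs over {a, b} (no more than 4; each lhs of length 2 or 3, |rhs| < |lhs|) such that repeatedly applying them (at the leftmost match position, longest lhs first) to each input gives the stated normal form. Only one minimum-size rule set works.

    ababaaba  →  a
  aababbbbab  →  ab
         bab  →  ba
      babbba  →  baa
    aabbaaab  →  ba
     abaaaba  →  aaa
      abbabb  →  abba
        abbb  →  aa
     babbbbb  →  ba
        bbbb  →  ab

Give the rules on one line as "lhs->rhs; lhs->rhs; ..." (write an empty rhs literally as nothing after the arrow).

aab->; aba->aa; bab->ba; bbb->a

  | ababaaba => aabaaba => aaba => a
  | aababbbbab => abbbbab => aabab => ab
  | bab => ba
  | babbba => babba => baba => baa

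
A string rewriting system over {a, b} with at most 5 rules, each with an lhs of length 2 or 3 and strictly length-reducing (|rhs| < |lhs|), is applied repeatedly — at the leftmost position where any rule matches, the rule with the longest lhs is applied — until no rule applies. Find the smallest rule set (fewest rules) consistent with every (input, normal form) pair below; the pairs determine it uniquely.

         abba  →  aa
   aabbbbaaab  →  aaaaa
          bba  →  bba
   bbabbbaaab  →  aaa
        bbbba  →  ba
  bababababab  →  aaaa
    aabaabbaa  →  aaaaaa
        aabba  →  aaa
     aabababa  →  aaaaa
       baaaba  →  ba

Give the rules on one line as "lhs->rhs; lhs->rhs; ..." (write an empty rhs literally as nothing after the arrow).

ab->a; baa->bb; bab->; bbb->

  | abba => aba => aa
  | aabbbbaaab => aabbbaaab => aabbaaab => aabaaab => aaaaab => aaaaa
  | bba
  | bbabbbaaab => bbbaaab => aaab => aaa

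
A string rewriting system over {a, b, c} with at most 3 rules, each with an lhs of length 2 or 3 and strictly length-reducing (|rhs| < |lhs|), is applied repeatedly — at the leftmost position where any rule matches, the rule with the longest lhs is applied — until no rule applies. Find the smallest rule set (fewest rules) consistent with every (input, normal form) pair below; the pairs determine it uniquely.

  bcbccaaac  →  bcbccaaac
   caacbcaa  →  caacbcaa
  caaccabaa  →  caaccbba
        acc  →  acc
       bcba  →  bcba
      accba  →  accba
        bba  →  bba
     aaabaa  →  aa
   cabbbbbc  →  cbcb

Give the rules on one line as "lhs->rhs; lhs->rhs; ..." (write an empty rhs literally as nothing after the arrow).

  | bcbccaaac
  | caacbcaa
  | caaccabaa => caaccbba
  | acc

aba->bb; abb->; bbc->cb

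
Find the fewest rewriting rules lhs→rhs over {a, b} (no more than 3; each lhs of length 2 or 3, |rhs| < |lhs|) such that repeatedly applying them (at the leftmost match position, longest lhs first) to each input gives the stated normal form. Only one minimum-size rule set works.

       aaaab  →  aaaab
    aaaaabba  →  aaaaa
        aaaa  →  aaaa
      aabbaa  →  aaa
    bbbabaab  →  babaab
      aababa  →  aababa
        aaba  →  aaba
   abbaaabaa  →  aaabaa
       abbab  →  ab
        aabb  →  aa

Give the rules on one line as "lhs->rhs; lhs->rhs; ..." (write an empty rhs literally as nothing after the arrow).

bb->; bba->

  | aaaab
  | aaaaabba => aaaaa
  | aaaa
  | aabbaa => aaa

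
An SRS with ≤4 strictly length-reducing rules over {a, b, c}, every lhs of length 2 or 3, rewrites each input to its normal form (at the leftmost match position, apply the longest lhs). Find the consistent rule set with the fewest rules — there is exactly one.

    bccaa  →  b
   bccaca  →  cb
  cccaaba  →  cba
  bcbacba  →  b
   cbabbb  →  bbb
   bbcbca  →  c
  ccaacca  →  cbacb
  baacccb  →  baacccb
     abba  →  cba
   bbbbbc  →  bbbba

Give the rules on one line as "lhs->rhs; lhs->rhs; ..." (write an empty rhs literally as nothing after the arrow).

  | bccaa => acaa => aba => ca => b
  | bccaca => acaca => abca => cca => cb
  | cccaaba => ccbaba => ccbca => ccaa => cba
  | bcbacba => abacba => cacba => bcba => aba => ca => b

ab->c; bc->a; ca->b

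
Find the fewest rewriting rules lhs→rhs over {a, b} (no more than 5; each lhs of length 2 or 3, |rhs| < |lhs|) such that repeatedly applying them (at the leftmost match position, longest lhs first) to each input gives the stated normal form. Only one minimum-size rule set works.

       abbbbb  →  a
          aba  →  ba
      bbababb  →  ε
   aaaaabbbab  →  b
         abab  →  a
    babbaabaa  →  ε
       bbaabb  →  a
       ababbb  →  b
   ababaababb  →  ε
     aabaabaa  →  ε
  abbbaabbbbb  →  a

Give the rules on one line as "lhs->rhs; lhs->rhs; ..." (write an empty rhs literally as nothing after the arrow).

  | abbbbb => bbbbb => bb => a
  | aba => ba
  | bbababb => aababb => ababb => babb => bbb => ε
  | aaaaabbbab => aaaabbbab => aaabbbab => aabbbab => abbbab => bbbab => ab => b

ab->b; baa->; bb->a; bbb->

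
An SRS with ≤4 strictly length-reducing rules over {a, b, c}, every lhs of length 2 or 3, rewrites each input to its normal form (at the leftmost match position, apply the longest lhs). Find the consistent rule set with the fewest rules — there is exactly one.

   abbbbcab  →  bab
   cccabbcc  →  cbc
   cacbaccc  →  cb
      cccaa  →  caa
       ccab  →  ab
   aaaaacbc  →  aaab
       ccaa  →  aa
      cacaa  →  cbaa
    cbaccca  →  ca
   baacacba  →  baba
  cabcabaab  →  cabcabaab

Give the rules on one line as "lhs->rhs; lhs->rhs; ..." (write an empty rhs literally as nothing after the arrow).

ac->b; bb->; cc->

  | abbbbcab => abbcab => acab => bab
  | cccabbcc => cabbcc => cacc => cbc
  | cacbaccc => cbbaccc => caccc => cbcc => cb
  | cccaa => caa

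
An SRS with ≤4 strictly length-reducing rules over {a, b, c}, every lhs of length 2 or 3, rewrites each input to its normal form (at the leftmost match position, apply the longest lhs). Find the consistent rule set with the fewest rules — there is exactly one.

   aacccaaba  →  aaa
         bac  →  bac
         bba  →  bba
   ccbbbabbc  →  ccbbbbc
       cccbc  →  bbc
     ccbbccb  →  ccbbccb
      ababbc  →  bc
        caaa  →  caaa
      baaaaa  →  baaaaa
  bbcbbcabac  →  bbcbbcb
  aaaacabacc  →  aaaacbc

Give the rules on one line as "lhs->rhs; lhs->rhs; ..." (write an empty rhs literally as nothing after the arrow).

ab->; cac->cb; ccc->b

  | aacccaaba => aabaaba => aaaba => aaa
  | bac
  | bba
  | ccbbbabbc => ccbbbbc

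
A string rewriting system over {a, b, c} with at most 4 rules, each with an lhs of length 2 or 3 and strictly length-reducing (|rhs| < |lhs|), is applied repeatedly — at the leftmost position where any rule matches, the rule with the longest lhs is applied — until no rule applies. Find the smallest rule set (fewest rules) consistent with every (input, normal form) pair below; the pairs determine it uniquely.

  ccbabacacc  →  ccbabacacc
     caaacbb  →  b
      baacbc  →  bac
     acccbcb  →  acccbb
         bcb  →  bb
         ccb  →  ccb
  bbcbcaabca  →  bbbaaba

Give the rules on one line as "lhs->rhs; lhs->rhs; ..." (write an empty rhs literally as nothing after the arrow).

acb->; bc->b; caa->

  | ccbabacacc
  | caaacbb => acbb => b
  | baacbc => bac
  | acccbcb => acccbb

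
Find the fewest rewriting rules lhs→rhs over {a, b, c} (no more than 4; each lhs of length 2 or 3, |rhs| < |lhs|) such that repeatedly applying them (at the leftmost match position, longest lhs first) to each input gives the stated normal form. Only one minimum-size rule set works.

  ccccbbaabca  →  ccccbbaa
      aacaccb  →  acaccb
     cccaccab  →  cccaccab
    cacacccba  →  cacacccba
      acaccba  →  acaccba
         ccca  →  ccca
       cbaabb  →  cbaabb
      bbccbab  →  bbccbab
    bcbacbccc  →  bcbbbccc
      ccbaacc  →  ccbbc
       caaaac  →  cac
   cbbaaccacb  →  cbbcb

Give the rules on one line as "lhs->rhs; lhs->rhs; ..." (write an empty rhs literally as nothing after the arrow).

  | ccccbbaabca => ccccbbaa
  | aacaccb => acaccb
  | cccaccab
  | cacacccba

aac->ac; bac->bb; bca->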